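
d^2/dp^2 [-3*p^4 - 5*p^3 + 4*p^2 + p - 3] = -36*p^2 - 30*p + 8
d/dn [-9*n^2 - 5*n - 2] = -18*n - 5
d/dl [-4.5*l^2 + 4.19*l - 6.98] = 4.19 - 9.0*l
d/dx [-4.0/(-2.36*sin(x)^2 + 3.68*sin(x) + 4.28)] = (14.72 - 18.88*sin(x))*cos(x)/(-2.36*sin(x)^2 + 3.68*sin(x) + 4.28)^2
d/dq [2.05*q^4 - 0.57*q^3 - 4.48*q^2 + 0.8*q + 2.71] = 8.2*q^3 - 1.71*q^2 - 8.96*q + 0.8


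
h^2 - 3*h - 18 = (h - 6)*(h + 3)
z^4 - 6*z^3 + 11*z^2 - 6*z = z*(z - 3)*(z - 2)*(z - 1)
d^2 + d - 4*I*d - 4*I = (d + 1)*(d - 4*I)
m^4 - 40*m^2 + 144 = (m - 6)*(m - 2)*(m + 2)*(m + 6)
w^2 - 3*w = w*(w - 3)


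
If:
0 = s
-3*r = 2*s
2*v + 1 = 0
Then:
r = 0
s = 0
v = -1/2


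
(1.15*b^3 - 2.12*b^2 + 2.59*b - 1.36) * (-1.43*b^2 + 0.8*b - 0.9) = -1.6445*b^5 + 3.9516*b^4 - 6.4347*b^3 + 5.9248*b^2 - 3.419*b + 1.224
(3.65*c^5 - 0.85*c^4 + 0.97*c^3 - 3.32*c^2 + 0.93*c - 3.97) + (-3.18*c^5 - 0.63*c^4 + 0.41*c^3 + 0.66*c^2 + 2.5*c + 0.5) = 0.47*c^5 - 1.48*c^4 + 1.38*c^3 - 2.66*c^2 + 3.43*c - 3.47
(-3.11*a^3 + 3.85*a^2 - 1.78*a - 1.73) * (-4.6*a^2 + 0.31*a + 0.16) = 14.306*a^5 - 18.6741*a^4 + 8.8839*a^3 + 8.0222*a^2 - 0.8211*a - 0.2768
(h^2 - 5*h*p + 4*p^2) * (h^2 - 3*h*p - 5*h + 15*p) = h^4 - 8*h^3*p - 5*h^3 + 19*h^2*p^2 + 40*h^2*p - 12*h*p^3 - 95*h*p^2 + 60*p^3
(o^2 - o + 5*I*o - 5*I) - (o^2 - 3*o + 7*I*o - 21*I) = 2*o - 2*I*o + 16*I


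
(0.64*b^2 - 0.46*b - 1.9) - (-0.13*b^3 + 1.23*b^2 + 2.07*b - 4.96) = 0.13*b^3 - 0.59*b^2 - 2.53*b + 3.06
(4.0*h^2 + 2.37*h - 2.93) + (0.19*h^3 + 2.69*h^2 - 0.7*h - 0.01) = 0.19*h^3 + 6.69*h^2 + 1.67*h - 2.94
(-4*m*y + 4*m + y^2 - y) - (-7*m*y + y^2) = 3*m*y + 4*m - y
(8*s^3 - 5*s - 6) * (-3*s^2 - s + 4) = -24*s^5 - 8*s^4 + 47*s^3 + 23*s^2 - 14*s - 24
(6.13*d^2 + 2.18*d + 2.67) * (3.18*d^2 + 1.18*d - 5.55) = 19.4934*d^4 + 14.1658*d^3 - 22.9585*d^2 - 8.9484*d - 14.8185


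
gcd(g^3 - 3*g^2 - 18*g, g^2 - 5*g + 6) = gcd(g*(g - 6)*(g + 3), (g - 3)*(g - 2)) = 1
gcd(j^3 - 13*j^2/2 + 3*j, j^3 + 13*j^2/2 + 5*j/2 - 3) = j - 1/2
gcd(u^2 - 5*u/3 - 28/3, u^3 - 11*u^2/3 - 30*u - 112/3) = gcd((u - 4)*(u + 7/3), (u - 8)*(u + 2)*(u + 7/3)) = u + 7/3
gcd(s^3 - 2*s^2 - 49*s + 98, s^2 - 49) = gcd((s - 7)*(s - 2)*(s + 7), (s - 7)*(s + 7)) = s^2 - 49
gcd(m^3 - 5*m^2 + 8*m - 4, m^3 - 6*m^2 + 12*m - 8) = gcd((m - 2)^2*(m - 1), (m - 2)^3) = m^2 - 4*m + 4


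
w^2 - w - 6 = (w - 3)*(w + 2)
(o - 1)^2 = o^2 - 2*o + 1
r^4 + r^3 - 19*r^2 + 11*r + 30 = (r - 3)*(r - 2)*(r + 1)*(r + 5)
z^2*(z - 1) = z^3 - z^2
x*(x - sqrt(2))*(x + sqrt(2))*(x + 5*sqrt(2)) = x^4 + 5*sqrt(2)*x^3 - 2*x^2 - 10*sqrt(2)*x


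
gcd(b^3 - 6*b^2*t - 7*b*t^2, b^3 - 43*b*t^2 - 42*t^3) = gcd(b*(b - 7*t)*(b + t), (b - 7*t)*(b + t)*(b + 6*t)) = -b^2 + 6*b*t + 7*t^2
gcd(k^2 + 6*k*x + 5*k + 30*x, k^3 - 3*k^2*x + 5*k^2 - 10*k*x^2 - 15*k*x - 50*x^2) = k + 5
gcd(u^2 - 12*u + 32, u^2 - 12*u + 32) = u^2 - 12*u + 32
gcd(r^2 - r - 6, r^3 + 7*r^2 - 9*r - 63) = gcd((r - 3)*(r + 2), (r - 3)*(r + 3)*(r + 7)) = r - 3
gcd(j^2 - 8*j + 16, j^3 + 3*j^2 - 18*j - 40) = j - 4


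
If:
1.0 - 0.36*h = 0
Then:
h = 2.78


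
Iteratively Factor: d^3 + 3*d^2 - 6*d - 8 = (d - 2)*(d^2 + 5*d + 4) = (d - 2)*(d + 4)*(d + 1)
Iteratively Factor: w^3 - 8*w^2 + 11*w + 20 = (w - 4)*(w^2 - 4*w - 5) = (w - 4)*(w + 1)*(w - 5)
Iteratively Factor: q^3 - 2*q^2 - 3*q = (q + 1)*(q^2 - 3*q) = q*(q + 1)*(q - 3)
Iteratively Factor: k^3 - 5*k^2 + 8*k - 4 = (k - 2)*(k^2 - 3*k + 2) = (k - 2)*(k - 1)*(k - 2)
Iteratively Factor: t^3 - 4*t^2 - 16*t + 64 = (t + 4)*(t^2 - 8*t + 16) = (t - 4)*(t + 4)*(t - 4)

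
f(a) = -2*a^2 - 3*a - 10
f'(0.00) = -3.00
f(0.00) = -10.00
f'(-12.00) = 45.00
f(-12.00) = -262.00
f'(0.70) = -5.80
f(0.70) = -13.08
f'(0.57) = -5.28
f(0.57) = -12.36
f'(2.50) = -13.00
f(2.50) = -30.00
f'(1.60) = -9.40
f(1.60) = -19.92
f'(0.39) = -4.56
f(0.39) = -11.47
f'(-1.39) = 2.56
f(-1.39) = -9.69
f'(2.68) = -13.72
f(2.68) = -32.40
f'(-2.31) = 6.24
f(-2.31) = -13.74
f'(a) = -4*a - 3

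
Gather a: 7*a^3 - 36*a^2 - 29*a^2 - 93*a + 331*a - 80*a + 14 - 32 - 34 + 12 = 7*a^3 - 65*a^2 + 158*a - 40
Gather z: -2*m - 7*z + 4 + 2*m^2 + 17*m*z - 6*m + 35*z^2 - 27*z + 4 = 2*m^2 - 8*m + 35*z^2 + z*(17*m - 34) + 8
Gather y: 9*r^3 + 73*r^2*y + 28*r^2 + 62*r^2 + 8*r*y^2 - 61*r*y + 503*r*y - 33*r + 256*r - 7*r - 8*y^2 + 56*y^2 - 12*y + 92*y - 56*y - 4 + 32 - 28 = 9*r^3 + 90*r^2 + 216*r + y^2*(8*r + 48) + y*(73*r^2 + 442*r + 24)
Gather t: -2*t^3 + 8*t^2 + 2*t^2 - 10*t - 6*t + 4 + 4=-2*t^3 + 10*t^2 - 16*t + 8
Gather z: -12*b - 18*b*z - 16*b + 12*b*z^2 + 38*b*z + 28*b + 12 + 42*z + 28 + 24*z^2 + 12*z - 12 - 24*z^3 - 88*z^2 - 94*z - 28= -24*z^3 + z^2*(12*b - 64) + z*(20*b - 40)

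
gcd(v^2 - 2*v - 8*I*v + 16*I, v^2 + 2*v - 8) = v - 2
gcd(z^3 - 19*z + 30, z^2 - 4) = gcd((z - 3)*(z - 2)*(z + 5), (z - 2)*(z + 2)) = z - 2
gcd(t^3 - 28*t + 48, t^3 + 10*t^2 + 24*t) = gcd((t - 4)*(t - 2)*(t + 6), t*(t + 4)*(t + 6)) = t + 6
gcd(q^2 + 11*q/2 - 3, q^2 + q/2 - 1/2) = q - 1/2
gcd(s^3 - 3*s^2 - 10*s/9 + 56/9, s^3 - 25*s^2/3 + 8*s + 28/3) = s - 2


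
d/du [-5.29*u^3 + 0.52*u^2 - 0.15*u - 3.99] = -15.87*u^2 + 1.04*u - 0.15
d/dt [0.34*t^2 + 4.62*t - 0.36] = 0.68*t + 4.62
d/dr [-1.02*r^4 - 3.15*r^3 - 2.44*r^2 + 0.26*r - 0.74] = -4.08*r^3 - 9.45*r^2 - 4.88*r + 0.26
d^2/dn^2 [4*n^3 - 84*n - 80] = 24*n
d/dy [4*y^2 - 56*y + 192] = 8*y - 56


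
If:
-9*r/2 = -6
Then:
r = 4/3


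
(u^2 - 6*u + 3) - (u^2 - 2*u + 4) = -4*u - 1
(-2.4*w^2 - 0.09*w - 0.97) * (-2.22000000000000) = 5.328*w^2 + 0.1998*w + 2.1534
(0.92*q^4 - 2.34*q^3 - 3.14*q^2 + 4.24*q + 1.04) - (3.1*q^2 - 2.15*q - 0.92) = 0.92*q^4 - 2.34*q^3 - 6.24*q^2 + 6.39*q + 1.96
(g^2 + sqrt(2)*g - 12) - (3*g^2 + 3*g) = -2*g^2 - 3*g + sqrt(2)*g - 12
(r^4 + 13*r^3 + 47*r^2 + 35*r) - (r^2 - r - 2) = r^4 + 13*r^3 + 46*r^2 + 36*r + 2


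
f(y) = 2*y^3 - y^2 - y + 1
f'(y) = 6*y^2 - 2*y - 1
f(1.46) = 3.63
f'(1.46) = 8.87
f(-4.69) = -222.63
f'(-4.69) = 140.36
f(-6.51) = -586.66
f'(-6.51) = 266.30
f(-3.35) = -82.06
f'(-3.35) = 73.04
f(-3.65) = -105.93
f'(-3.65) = 86.24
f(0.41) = 0.56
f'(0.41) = -0.81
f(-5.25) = -310.72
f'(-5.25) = 174.88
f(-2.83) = -49.51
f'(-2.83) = 52.71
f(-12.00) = -3587.00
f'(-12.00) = 887.00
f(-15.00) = -6959.00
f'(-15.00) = 1379.00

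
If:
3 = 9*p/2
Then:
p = 2/3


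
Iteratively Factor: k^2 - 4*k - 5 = (k - 5)*(k + 1)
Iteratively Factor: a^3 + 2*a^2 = (a)*(a^2 + 2*a) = a^2*(a + 2)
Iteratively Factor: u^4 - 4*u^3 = (u)*(u^3 - 4*u^2) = u^2*(u^2 - 4*u) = u^2*(u - 4)*(u)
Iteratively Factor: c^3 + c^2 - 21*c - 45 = (c - 5)*(c^2 + 6*c + 9) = (c - 5)*(c + 3)*(c + 3)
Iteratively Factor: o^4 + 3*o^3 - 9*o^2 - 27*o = (o + 3)*(o^3 - 9*o) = (o - 3)*(o + 3)*(o^2 + 3*o) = (o - 3)*(o + 3)^2*(o)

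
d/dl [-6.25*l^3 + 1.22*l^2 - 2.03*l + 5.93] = -18.75*l^2 + 2.44*l - 2.03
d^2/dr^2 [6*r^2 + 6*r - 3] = 12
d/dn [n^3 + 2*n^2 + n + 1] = 3*n^2 + 4*n + 1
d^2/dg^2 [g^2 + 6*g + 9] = 2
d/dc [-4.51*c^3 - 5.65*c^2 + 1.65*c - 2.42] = -13.53*c^2 - 11.3*c + 1.65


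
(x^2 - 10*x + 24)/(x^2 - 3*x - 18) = (x - 4)/(x + 3)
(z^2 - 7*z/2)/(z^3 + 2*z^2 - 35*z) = (z - 7/2)/(z^2 + 2*z - 35)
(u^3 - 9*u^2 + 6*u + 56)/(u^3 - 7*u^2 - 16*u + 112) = (u + 2)/(u + 4)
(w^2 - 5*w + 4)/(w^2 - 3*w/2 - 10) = 2*(w - 1)/(2*w + 5)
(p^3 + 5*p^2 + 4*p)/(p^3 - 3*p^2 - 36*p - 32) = p/(p - 8)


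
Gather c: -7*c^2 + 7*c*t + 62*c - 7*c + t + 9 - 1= -7*c^2 + c*(7*t + 55) + t + 8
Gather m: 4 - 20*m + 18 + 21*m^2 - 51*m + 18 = 21*m^2 - 71*m + 40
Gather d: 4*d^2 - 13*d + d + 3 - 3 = 4*d^2 - 12*d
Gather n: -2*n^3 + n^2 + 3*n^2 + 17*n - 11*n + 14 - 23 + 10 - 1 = -2*n^3 + 4*n^2 + 6*n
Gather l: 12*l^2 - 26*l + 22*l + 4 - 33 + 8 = 12*l^2 - 4*l - 21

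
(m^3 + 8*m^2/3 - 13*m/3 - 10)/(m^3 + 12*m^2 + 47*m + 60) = (3*m^2 - m - 10)/(3*(m^2 + 9*m + 20))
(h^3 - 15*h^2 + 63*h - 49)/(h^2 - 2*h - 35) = (h^2 - 8*h + 7)/(h + 5)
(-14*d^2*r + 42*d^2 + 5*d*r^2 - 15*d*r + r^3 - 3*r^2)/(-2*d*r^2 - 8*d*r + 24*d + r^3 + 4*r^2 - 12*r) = (7*d*r - 21*d + r^2 - 3*r)/(r^2 + 4*r - 12)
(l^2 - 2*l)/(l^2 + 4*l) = (l - 2)/(l + 4)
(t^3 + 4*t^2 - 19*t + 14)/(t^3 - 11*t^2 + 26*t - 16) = (t + 7)/(t - 8)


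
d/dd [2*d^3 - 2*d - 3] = 6*d^2 - 2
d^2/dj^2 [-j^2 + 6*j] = -2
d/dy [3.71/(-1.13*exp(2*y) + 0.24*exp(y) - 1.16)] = (8.3846*exp(y) - 0.8904)*exp(y)/(1.13*exp(2*y) - 0.24*exp(y) + 1.16)^2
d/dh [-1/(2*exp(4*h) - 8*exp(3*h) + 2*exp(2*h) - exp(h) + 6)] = (8*exp(3*h) - 24*exp(2*h) + 4*exp(h) - 1)*exp(h)/(2*exp(4*h) - 8*exp(3*h) + 2*exp(2*h) - exp(h) + 6)^2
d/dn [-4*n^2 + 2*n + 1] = 2 - 8*n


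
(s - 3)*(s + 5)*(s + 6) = s^3 + 8*s^2 - 3*s - 90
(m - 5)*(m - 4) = m^2 - 9*m + 20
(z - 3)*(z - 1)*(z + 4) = z^3 - 13*z + 12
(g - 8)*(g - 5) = g^2 - 13*g + 40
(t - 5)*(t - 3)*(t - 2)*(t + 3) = t^4 - 7*t^3 + t^2 + 63*t - 90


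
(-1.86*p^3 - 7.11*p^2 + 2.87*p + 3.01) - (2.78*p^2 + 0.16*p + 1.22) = -1.86*p^3 - 9.89*p^2 + 2.71*p + 1.79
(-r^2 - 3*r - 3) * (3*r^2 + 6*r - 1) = -3*r^4 - 15*r^3 - 26*r^2 - 15*r + 3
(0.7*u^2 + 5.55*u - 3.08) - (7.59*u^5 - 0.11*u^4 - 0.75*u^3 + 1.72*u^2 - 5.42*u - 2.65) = -7.59*u^5 + 0.11*u^4 + 0.75*u^3 - 1.02*u^2 + 10.97*u - 0.43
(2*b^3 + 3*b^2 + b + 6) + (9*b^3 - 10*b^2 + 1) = 11*b^3 - 7*b^2 + b + 7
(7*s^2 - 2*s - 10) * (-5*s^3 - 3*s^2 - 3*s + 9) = -35*s^5 - 11*s^4 + 35*s^3 + 99*s^2 + 12*s - 90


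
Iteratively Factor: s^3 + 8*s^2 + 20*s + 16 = (s + 4)*(s^2 + 4*s + 4) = (s + 2)*(s + 4)*(s + 2)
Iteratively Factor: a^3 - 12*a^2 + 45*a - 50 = (a - 5)*(a^2 - 7*a + 10) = (a - 5)^2*(a - 2)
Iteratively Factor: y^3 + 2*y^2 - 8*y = (y + 4)*(y^2 - 2*y) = y*(y + 4)*(y - 2)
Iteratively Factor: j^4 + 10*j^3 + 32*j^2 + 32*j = (j)*(j^3 + 10*j^2 + 32*j + 32) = j*(j + 4)*(j^2 + 6*j + 8) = j*(j + 2)*(j + 4)*(j + 4)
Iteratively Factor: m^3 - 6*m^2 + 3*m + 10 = (m + 1)*(m^2 - 7*m + 10) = (m - 5)*(m + 1)*(m - 2)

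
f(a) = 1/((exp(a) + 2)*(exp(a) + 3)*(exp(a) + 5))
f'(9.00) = 0.00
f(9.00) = 0.00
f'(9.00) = 0.00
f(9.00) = 0.00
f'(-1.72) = -0.00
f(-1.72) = 0.03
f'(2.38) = -0.00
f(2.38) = 0.00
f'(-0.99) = -0.01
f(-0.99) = 0.02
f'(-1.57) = -0.01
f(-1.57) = 0.03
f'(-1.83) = -0.00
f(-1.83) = 0.03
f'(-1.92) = -0.00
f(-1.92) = 0.03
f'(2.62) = -0.00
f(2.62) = 0.00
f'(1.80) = -0.00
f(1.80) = 0.00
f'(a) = -exp(a)/((exp(a) + 2)*(exp(a) + 3)*(exp(a) + 5)^2) - exp(a)/((exp(a) + 2)*(exp(a) + 3)^2*(exp(a) + 5)) - exp(a)/((exp(a) + 2)^2*(exp(a) + 3)*(exp(a) + 5)) = (-(exp(a) + 2)*(exp(a) + 3) - (exp(a) + 2)*(exp(a) + 5) - (exp(a) + 3)*(exp(a) + 5))*exp(a)/((exp(a) + 2)^2*(exp(a) + 3)^2*(exp(a) + 5)^2)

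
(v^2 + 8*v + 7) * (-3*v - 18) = -3*v^3 - 42*v^2 - 165*v - 126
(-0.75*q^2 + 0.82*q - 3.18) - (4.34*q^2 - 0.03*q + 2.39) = -5.09*q^2 + 0.85*q - 5.57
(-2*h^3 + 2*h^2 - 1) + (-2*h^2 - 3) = -2*h^3 - 4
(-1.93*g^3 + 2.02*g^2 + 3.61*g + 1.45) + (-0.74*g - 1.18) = -1.93*g^3 + 2.02*g^2 + 2.87*g + 0.27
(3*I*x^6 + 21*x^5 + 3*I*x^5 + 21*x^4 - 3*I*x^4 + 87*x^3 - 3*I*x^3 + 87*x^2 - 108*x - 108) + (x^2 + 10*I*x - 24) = 3*I*x^6 + 21*x^5 + 3*I*x^5 + 21*x^4 - 3*I*x^4 + 87*x^3 - 3*I*x^3 + 88*x^2 - 108*x + 10*I*x - 132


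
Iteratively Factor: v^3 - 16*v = (v - 4)*(v^2 + 4*v) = v*(v - 4)*(v + 4)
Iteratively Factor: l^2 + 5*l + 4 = (l + 1)*(l + 4)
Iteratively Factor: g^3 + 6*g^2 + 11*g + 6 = (g + 3)*(g^2 + 3*g + 2) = (g + 2)*(g + 3)*(g + 1)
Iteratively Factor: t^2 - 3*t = (t - 3)*(t)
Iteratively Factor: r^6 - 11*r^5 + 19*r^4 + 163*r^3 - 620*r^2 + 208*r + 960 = (r - 4)*(r^5 - 7*r^4 - 9*r^3 + 127*r^2 - 112*r - 240) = (r - 4)*(r + 1)*(r^4 - 8*r^3 - r^2 + 128*r - 240) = (r - 4)*(r + 1)*(r + 4)*(r^3 - 12*r^2 + 47*r - 60) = (r - 4)^2*(r + 1)*(r + 4)*(r^2 - 8*r + 15) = (r - 5)*(r - 4)^2*(r + 1)*(r + 4)*(r - 3)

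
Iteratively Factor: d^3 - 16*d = (d - 4)*(d^2 + 4*d) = (d - 4)*(d + 4)*(d)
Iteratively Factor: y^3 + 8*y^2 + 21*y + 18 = (y + 2)*(y^2 + 6*y + 9) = (y + 2)*(y + 3)*(y + 3)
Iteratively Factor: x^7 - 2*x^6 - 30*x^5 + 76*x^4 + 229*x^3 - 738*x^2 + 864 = (x + 1)*(x^6 - 3*x^5 - 27*x^4 + 103*x^3 + 126*x^2 - 864*x + 864) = (x - 3)*(x + 1)*(x^5 - 27*x^3 + 22*x^2 + 192*x - 288) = (x - 3)*(x - 2)*(x + 1)*(x^4 + 2*x^3 - 23*x^2 - 24*x + 144) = (x - 3)*(x - 2)*(x + 1)*(x + 4)*(x^3 - 2*x^2 - 15*x + 36) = (x - 3)^2*(x - 2)*(x + 1)*(x + 4)*(x^2 + x - 12) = (x - 3)^2*(x - 2)*(x + 1)*(x + 4)^2*(x - 3)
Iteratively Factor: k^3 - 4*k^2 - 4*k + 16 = (k - 4)*(k^2 - 4) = (k - 4)*(k + 2)*(k - 2)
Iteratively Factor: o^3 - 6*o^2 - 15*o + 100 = (o + 4)*(o^2 - 10*o + 25) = (o - 5)*(o + 4)*(o - 5)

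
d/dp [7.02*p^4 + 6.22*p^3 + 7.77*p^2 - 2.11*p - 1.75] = 28.08*p^3 + 18.66*p^2 + 15.54*p - 2.11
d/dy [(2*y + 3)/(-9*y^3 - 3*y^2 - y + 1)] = (-18*y^3 - 6*y^2 - 2*y + (2*y + 3)*(27*y^2 + 6*y + 1) + 2)/(9*y^3 + 3*y^2 + y - 1)^2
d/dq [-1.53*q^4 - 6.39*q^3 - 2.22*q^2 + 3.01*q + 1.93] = -6.12*q^3 - 19.17*q^2 - 4.44*q + 3.01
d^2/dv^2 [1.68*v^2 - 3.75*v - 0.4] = 3.36000000000000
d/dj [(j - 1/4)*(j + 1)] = 2*j + 3/4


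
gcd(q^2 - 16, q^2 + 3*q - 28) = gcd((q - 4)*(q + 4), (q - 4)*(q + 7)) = q - 4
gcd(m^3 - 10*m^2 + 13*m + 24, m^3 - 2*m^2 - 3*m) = m^2 - 2*m - 3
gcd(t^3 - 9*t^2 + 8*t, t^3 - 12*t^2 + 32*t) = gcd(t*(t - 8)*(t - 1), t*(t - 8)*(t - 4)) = t^2 - 8*t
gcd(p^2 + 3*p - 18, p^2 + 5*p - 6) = p + 6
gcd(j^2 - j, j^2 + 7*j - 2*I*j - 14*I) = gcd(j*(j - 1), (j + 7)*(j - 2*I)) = 1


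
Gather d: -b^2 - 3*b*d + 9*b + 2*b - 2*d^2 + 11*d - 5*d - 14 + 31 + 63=-b^2 + 11*b - 2*d^2 + d*(6 - 3*b) + 80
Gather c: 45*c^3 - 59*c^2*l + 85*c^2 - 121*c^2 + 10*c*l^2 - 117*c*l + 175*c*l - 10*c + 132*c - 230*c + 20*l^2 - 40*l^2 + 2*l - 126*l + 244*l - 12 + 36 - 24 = 45*c^3 + c^2*(-59*l - 36) + c*(10*l^2 + 58*l - 108) - 20*l^2 + 120*l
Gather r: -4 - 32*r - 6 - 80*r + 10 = -112*r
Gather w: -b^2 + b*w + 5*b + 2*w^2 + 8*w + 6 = -b^2 + 5*b + 2*w^2 + w*(b + 8) + 6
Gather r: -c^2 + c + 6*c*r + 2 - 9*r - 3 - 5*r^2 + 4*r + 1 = -c^2 + c - 5*r^2 + r*(6*c - 5)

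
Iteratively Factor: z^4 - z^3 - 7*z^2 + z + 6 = (z - 3)*(z^3 + 2*z^2 - z - 2) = (z - 3)*(z + 1)*(z^2 + z - 2) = (z - 3)*(z + 1)*(z + 2)*(z - 1)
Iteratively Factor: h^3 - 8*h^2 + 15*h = (h - 5)*(h^2 - 3*h) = h*(h - 5)*(h - 3)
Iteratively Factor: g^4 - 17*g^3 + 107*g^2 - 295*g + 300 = (g - 4)*(g^3 - 13*g^2 + 55*g - 75) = (g - 4)*(g - 3)*(g^2 - 10*g + 25) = (g - 5)*(g - 4)*(g - 3)*(g - 5)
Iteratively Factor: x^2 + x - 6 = (x - 2)*(x + 3)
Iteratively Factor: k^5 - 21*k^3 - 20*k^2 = (k + 4)*(k^4 - 4*k^3 - 5*k^2) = k*(k + 4)*(k^3 - 4*k^2 - 5*k) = k*(k - 5)*(k + 4)*(k^2 + k) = k^2*(k - 5)*(k + 4)*(k + 1)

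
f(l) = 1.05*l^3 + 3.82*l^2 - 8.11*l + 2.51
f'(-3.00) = -2.68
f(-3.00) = 32.87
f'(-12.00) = 353.81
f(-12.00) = -1164.49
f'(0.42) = -4.35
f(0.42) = -0.14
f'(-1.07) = -12.68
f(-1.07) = 14.27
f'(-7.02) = 93.49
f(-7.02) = -115.55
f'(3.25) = 49.99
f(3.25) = 52.55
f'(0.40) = -4.55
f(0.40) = -0.06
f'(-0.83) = -12.28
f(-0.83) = 11.27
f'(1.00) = 2.68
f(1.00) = -0.73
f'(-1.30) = -12.72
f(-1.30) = 17.20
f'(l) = 3.15*l^2 + 7.64*l - 8.11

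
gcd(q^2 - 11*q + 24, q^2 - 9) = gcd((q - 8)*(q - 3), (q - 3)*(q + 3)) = q - 3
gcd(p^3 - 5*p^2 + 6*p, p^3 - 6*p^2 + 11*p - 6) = p^2 - 5*p + 6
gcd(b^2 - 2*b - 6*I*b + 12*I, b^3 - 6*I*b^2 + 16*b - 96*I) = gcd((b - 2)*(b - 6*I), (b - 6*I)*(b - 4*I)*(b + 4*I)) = b - 6*I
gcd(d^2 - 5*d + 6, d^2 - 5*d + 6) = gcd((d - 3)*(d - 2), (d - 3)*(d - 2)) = d^2 - 5*d + 6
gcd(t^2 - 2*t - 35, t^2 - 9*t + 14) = t - 7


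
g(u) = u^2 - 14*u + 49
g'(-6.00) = -26.00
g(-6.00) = 169.00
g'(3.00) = -8.00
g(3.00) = 16.00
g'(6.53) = -0.94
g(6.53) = 0.22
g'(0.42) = -13.16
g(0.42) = 43.30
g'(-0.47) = -14.94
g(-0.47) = 55.80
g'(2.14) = -9.72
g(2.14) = 23.62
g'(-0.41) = -14.82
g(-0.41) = 54.91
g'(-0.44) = -14.88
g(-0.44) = 55.35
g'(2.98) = -8.04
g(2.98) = 16.16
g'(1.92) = -10.16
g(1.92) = 25.81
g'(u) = 2*u - 14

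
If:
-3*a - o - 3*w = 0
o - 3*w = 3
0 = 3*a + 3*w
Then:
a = 1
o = 0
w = -1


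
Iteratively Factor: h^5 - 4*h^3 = (h - 2)*(h^4 + 2*h^3) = (h - 2)*(h + 2)*(h^3) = h*(h - 2)*(h + 2)*(h^2) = h^2*(h - 2)*(h + 2)*(h)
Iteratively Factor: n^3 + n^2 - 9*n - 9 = (n - 3)*(n^2 + 4*n + 3) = (n - 3)*(n + 1)*(n + 3)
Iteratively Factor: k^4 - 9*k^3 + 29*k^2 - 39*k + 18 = (k - 1)*(k^3 - 8*k^2 + 21*k - 18) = (k - 2)*(k - 1)*(k^2 - 6*k + 9) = (k - 3)*(k - 2)*(k - 1)*(k - 3)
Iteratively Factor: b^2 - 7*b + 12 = (b - 3)*(b - 4)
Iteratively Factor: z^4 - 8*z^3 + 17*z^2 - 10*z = (z - 2)*(z^3 - 6*z^2 + 5*z) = (z - 2)*(z - 1)*(z^2 - 5*z) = (z - 5)*(z - 2)*(z - 1)*(z)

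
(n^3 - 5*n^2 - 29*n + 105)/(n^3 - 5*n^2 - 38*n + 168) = (n^2 + 2*n - 15)/(n^2 + 2*n - 24)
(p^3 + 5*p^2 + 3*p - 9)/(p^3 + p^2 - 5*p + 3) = (p + 3)/(p - 1)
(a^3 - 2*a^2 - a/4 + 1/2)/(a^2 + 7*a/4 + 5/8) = 2*(2*a^2 - 5*a + 2)/(4*a + 5)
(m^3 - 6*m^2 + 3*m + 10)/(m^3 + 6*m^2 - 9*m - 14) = (m - 5)/(m + 7)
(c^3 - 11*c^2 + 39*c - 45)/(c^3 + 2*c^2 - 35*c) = (c^2 - 6*c + 9)/(c*(c + 7))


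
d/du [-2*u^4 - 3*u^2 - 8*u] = -8*u^3 - 6*u - 8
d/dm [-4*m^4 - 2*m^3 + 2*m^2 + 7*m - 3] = -16*m^3 - 6*m^2 + 4*m + 7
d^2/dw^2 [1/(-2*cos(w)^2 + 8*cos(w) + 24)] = (-4*sin(w)^4 + 66*sin(w)^2 + 33*cos(w) + 3*cos(3*w) - 6)/(2*(sin(w)^2 + 4*cos(w) + 11)^3)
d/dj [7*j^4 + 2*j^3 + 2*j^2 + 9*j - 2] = 28*j^3 + 6*j^2 + 4*j + 9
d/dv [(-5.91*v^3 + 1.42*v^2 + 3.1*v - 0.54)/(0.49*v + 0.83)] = (-5.7918*v^3 - 14.0201*v^2 + 2.3572*v + 2.8376)/(0.2401*v^2 + 0.8134*v + 0.6889)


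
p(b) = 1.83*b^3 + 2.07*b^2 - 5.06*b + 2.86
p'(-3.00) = 31.93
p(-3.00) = -12.74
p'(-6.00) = 167.74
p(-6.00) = -287.54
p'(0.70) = 0.53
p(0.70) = 0.96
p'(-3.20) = 37.91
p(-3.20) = -19.72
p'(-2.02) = 8.98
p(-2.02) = 6.44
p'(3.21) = 64.80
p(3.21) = 68.48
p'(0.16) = -4.26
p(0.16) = 2.11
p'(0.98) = 4.27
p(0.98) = 1.61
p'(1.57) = 14.97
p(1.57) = 7.10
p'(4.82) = 142.44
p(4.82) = 231.49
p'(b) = 5.49*b^2 + 4.14*b - 5.06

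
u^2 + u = u*(u + 1)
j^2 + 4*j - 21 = (j - 3)*(j + 7)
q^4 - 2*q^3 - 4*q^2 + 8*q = q*(q - 2)^2*(q + 2)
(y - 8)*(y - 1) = y^2 - 9*y + 8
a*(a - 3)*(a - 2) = a^3 - 5*a^2 + 6*a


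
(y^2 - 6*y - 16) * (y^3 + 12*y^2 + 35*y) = y^5 + 6*y^4 - 53*y^3 - 402*y^2 - 560*y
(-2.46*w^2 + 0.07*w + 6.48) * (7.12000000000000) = -17.5152*w^2 + 0.4984*w + 46.1376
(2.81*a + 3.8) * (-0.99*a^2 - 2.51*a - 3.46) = -2.7819*a^3 - 10.8151*a^2 - 19.2606*a - 13.148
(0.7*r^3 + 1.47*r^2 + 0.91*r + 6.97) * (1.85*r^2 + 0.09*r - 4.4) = 1.295*r^5 + 2.7825*r^4 - 1.2642*r^3 + 6.5084*r^2 - 3.3767*r - 30.668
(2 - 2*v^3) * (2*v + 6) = -4*v^4 - 12*v^3 + 4*v + 12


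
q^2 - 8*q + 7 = (q - 7)*(q - 1)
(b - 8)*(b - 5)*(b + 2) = b^3 - 11*b^2 + 14*b + 80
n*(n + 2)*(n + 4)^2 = n^4 + 10*n^3 + 32*n^2 + 32*n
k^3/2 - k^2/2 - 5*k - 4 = (k/2 + 1/2)*(k - 4)*(k + 2)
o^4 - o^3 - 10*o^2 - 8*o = o*(o - 4)*(o + 1)*(o + 2)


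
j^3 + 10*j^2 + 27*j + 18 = (j + 1)*(j + 3)*(j + 6)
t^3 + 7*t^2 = t^2*(t + 7)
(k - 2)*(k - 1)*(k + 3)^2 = k^4 + 3*k^3 - 7*k^2 - 15*k + 18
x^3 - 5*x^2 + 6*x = x*(x - 3)*(x - 2)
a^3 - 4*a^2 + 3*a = a*(a - 3)*(a - 1)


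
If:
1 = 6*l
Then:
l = 1/6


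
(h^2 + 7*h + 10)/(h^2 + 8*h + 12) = (h + 5)/(h + 6)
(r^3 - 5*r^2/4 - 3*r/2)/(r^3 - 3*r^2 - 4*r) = (-4*r^2 + 5*r + 6)/(4*(-r^2 + 3*r + 4))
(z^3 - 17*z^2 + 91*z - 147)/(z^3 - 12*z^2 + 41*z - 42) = (z - 7)/(z - 2)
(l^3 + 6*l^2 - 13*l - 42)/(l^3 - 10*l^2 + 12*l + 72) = (l^2 + 4*l - 21)/(l^2 - 12*l + 36)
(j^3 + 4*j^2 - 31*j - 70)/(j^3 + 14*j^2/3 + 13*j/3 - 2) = 3*(j^2 + 2*j - 35)/(3*j^2 + 8*j - 3)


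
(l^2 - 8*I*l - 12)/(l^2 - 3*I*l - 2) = (l - 6*I)/(l - I)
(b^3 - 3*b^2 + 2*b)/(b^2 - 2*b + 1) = b*(b - 2)/(b - 1)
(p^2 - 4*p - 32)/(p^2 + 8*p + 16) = (p - 8)/(p + 4)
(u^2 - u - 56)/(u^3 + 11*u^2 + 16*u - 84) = (u - 8)/(u^2 + 4*u - 12)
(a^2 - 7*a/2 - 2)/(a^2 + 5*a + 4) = (a^2 - 7*a/2 - 2)/(a^2 + 5*a + 4)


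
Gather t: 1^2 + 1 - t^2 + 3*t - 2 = -t^2 + 3*t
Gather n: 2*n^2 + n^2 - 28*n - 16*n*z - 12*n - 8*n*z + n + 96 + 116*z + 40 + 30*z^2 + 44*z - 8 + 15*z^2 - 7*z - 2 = 3*n^2 + n*(-24*z - 39) + 45*z^2 + 153*z + 126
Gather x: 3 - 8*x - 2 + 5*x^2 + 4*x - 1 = 5*x^2 - 4*x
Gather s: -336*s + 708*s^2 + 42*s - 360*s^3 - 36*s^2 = -360*s^3 + 672*s^2 - 294*s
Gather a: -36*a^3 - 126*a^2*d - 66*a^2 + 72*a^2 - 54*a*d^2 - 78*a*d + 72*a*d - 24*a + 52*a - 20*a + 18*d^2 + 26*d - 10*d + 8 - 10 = -36*a^3 + a^2*(6 - 126*d) + a*(-54*d^2 - 6*d + 8) + 18*d^2 + 16*d - 2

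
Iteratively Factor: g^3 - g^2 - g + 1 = (g - 1)*(g^2 - 1) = (g - 1)^2*(g + 1)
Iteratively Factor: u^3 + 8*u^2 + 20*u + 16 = (u + 4)*(u^2 + 4*u + 4) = (u + 2)*(u + 4)*(u + 2)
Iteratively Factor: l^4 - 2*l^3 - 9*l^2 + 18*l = (l - 2)*(l^3 - 9*l) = l*(l - 2)*(l^2 - 9) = l*(l - 2)*(l + 3)*(l - 3)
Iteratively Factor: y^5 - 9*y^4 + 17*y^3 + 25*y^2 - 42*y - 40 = (y - 5)*(y^4 - 4*y^3 - 3*y^2 + 10*y + 8) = (y - 5)*(y - 4)*(y^3 - 3*y - 2) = (y - 5)*(y - 4)*(y + 1)*(y^2 - y - 2) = (y - 5)*(y - 4)*(y - 2)*(y + 1)*(y + 1)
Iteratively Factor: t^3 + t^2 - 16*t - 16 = (t - 4)*(t^2 + 5*t + 4) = (t - 4)*(t + 4)*(t + 1)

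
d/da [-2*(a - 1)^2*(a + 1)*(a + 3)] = -8*a^3 - 12*a^2 + 16*a + 4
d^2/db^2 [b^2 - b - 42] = 2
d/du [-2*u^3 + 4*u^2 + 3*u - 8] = -6*u^2 + 8*u + 3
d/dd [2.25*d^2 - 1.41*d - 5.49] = 4.5*d - 1.41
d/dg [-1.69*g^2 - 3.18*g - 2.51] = -3.38*g - 3.18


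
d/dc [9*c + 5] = 9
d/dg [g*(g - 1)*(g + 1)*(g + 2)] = 4*g^3 + 6*g^2 - 2*g - 2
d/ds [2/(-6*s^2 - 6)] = 2*s/(3*(s^2 + 1)^2)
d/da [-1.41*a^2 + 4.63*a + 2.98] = 4.63 - 2.82*a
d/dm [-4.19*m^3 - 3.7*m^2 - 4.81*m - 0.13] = -12.57*m^2 - 7.4*m - 4.81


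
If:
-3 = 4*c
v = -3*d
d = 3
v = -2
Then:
No Solution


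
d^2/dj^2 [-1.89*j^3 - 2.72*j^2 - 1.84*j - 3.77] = -11.34*j - 5.44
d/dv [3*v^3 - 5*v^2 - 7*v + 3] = 9*v^2 - 10*v - 7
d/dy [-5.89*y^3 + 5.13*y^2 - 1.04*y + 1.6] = -17.67*y^2 + 10.26*y - 1.04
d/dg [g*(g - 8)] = 2*g - 8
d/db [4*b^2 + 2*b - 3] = 8*b + 2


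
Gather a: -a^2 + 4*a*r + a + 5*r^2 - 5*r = -a^2 + a*(4*r + 1) + 5*r^2 - 5*r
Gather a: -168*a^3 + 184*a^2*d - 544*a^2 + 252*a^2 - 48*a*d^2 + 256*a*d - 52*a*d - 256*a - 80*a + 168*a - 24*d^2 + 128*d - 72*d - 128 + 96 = -168*a^3 + a^2*(184*d - 292) + a*(-48*d^2 + 204*d - 168) - 24*d^2 + 56*d - 32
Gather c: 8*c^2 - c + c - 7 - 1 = 8*c^2 - 8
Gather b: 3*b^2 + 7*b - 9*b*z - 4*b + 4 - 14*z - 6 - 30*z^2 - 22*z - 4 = 3*b^2 + b*(3 - 9*z) - 30*z^2 - 36*z - 6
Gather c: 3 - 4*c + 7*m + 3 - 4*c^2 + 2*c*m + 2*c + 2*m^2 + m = -4*c^2 + c*(2*m - 2) + 2*m^2 + 8*m + 6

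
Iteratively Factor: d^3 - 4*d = (d + 2)*(d^2 - 2*d) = d*(d + 2)*(d - 2)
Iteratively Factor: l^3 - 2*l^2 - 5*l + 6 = (l - 1)*(l^2 - l - 6) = (l - 3)*(l - 1)*(l + 2)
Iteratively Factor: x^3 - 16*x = (x)*(x^2 - 16) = x*(x + 4)*(x - 4)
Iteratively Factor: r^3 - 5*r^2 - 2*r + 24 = (r - 4)*(r^2 - r - 6) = (r - 4)*(r + 2)*(r - 3)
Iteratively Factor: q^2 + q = (q)*(q + 1)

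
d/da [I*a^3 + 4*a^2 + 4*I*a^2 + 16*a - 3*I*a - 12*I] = 3*I*a^2 + 8*a*(1 + I) + 16 - 3*I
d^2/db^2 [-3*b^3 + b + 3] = -18*b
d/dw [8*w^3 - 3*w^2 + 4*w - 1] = 24*w^2 - 6*w + 4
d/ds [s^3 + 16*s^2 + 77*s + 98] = 3*s^2 + 32*s + 77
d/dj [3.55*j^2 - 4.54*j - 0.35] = 7.1*j - 4.54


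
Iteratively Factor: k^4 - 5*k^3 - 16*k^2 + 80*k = (k - 4)*(k^3 - k^2 - 20*k) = k*(k - 4)*(k^2 - k - 20) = k*(k - 5)*(k - 4)*(k + 4)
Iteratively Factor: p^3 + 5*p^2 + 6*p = (p + 2)*(p^2 + 3*p) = (p + 2)*(p + 3)*(p)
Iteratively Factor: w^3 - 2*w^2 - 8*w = (w - 4)*(w^2 + 2*w) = (w - 4)*(w + 2)*(w)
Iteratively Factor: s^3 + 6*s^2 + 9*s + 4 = (s + 1)*(s^2 + 5*s + 4) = (s + 1)^2*(s + 4)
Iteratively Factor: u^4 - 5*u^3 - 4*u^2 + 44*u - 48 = (u - 2)*(u^3 - 3*u^2 - 10*u + 24) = (u - 2)^2*(u^2 - u - 12) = (u - 4)*(u - 2)^2*(u + 3)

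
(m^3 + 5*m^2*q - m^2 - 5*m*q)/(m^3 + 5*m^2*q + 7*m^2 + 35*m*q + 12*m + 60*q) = m*(m - 1)/(m^2 + 7*m + 12)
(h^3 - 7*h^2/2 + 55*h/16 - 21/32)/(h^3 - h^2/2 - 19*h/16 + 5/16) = (8*h^2 - 26*h + 21)/(2*(4*h^2 - h - 5))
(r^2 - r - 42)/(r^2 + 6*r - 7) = (r^2 - r - 42)/(r^2 + 6*r - 7)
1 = 1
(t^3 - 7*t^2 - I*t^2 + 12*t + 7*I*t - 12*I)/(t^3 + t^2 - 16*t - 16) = (t^2 - t*(3 + I) + 3*I)/(t^2 + 5*t + 4)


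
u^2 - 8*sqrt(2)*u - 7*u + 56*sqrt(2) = (u - 7)*(u - 8*sqrt(2))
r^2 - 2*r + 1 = (r - 1)^2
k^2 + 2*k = k*(k + 2)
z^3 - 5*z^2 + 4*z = z*(z - 4)*(z - 1)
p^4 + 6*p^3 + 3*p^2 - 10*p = p*(p - 1)*(p + 2)*(p + 5)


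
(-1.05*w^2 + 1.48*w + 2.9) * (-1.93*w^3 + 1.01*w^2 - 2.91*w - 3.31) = 2.0265*w^5 - 3.9169*w^4 - 1.0467*w^3 + 2.0977*w^2 - 13.3378*w - 9.599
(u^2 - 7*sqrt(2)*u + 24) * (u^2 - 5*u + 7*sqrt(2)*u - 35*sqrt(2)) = u^4 - 5*u^3 - 74*u^2 + 168*sqrt(2)*u + 370*u - 840*sqrt(2)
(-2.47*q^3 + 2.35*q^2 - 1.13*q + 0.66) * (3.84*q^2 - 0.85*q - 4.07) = -9.4848*q^5 + 11.1235*q^4 + 3.7162*q^3 - 6.0696*q^2 + 4.0381*q - 2.6862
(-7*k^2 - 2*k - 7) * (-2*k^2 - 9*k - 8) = 14*k^4 + 67*k^3 + 88*k^2 + 79*k + 56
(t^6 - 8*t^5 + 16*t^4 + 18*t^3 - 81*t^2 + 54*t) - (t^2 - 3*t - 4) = t^6 - 8*t^5 + 16*t^4 + 18*t^3 - 82*t^2 + 57*t + 4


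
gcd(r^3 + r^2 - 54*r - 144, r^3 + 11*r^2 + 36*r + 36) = r^2 + 9*r + 18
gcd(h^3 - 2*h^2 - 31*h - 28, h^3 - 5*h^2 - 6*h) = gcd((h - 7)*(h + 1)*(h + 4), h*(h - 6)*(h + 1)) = h + 1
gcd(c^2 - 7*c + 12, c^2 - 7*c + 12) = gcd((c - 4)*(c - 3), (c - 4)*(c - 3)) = c^2 - 7*c + 12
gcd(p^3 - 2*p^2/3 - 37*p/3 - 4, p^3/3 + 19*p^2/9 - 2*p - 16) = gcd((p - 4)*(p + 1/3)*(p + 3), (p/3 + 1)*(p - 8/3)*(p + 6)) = p + 3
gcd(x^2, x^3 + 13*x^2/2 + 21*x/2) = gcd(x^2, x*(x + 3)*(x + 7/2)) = x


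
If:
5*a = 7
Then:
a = 7/5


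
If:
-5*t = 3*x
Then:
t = -3*x/5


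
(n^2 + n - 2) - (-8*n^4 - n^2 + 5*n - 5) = 8*n^4 + 2*n^2 - 4*n + 3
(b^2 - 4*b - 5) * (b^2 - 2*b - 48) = b^4 - 6*b^3 - 45*b^2 + 202*b + 240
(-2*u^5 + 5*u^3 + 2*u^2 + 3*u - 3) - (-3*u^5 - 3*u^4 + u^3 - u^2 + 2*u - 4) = u^5 + 3*u^4 + 4*u^3 + 3*u^2 + u + 1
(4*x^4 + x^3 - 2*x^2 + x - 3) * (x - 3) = 4*x^5 - 11*x^4 - 5*x^3 + 7*x^2 - 6*x + 9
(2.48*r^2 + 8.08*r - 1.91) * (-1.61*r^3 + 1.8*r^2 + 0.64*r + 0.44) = -3.9928*r^5 - 8.5448*r^4 + 19.2063*r^3 + 2.8244*r^2 + 2.3328*r - 0.8404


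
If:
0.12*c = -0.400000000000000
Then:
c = -3.33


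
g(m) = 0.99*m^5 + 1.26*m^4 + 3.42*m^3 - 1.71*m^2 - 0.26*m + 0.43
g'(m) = 4.95*m^4 + 5.04*m^3 + 10.26*m^2 - 3.42*m - 0.26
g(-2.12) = -56.23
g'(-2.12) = 105.07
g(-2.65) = -141.78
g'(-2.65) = 231.17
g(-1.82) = -31.32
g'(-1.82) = 63.88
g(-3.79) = -723.52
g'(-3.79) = 907.02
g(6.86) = 18852.93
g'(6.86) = 13048.47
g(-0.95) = -3.54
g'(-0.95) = 11.96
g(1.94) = 63.51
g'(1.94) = 138.63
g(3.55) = 889.26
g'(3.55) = 1128.56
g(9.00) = 69078.13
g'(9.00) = 36951.13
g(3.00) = 419.23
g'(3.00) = 618.85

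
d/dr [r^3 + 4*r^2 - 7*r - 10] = 3*r^2 + 8*r - 7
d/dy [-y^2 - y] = -2*y - 1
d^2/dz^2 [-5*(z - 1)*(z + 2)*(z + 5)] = -30*z - 60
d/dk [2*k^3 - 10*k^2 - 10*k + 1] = 6*k^2 - 20*k - 10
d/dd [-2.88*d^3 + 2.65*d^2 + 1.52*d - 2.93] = -8.64*d^2 + 5.3*d + 1.52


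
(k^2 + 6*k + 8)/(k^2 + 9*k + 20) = (k + 2)/(k + 5)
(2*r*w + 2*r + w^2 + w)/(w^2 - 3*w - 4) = (2*r + w)/(w - 4)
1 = 1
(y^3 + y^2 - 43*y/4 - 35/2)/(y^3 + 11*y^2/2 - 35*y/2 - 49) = (y + 5/2)/(y + 7)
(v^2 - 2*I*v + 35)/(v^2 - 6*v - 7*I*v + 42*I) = (v + 5*I)/(v - 6)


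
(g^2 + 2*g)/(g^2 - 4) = g/(g - 2)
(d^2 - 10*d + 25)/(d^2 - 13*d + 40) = (d - 5)/(d - 8)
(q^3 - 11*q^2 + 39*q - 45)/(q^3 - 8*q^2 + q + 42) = (q^2 - 8*q + 15)/(q^2 - 5*q - 14)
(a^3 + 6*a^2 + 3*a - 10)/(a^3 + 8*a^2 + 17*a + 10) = (a - 1)/(a + 1)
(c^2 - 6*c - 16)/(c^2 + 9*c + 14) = (c - 8)/(c + 7)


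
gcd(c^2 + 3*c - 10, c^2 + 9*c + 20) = c + 5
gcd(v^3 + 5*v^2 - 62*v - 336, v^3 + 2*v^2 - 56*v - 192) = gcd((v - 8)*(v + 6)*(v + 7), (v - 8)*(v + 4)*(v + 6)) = v^2 - 2*v - 48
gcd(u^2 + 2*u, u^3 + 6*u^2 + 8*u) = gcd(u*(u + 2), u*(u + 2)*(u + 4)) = u^2 + 2*u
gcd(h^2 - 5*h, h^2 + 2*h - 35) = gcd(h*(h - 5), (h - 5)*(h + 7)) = h - 5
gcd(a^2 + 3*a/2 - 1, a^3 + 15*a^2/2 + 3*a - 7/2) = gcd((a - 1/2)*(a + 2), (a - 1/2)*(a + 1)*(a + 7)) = a - 1/2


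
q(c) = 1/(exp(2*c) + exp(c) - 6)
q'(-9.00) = 0.00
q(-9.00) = -0.17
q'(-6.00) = 0.00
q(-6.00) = -0.17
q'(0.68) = -578.52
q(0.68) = -7.70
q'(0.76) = -22.35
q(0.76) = 1.41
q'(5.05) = -0.00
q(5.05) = 0.00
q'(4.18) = -0.00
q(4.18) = 0.00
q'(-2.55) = -0.00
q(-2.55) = -0.17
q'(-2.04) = -0.00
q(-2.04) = -0.17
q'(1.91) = -0.05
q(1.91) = 0.02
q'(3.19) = -0.00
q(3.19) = 0.00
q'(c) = (-2*exp(2*c) - exp(c))/(exp(2*c) + exp(c) - 6)^2 = (-2*exp(c) - 1)*exp(c)/(exp(2*c) + exp(c) - 6)^2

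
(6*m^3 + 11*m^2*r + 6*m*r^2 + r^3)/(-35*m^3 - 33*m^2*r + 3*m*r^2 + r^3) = (6*m^2 + 5*m*r + r^2)/(-35*m^2 + 2*m*r + r^2)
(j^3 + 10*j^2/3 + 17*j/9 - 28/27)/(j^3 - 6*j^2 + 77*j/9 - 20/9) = (9*j^2 + 33*j + 28)/(3*(3*j^2 - 17*j + 20))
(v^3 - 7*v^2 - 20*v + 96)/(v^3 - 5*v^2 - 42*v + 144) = (v + 4)/(v + 6)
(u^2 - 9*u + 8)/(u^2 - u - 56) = (u - 1)/(u + 7)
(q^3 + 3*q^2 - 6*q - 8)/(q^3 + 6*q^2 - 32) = (q + 1)/(q + 4)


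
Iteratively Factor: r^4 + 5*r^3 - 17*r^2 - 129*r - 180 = (r + 3)*(r^3 + 2*r^2 - 23*r - 60) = (r + 3)^2*(r^2 - r - 20) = (r + 3)^2*(r + 4)*(r - 5)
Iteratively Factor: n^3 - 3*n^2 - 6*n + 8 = (n - 1)*(n^2 - 2*n - 8) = (n - 4)*(n - 1)*(n + 2)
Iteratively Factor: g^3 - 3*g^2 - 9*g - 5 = (g - 5)*(g^2 + 2*g + 1) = (g - 5)*(g + 1)*(g + 1)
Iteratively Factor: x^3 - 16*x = (x)*(x^2 - 16) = x*(x - 4)*(x + 4)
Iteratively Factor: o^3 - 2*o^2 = (o)*(o^2 - 2*o) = o*(o - 2)*(o)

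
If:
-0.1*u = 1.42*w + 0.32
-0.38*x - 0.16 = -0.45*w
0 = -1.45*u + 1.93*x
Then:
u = -0.82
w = -0.17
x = -0.62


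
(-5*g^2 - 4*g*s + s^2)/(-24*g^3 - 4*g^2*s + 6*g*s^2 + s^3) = (5*g^2 + 4*g*s - s^2)/(24*g^3 + 4*g^2*s - 6*g*s^2 - s^3)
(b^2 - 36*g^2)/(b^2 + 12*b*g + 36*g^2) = (b - 6*g)/(b + 6*g)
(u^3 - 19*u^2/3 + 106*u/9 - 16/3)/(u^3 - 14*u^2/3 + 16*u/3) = (u^2 - 11*u/3 + 2)/(u*(u - 2))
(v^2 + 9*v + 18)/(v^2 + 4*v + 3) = (v + 6)/(v + 1)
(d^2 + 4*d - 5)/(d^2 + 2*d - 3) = (d + 5)/(d + 3)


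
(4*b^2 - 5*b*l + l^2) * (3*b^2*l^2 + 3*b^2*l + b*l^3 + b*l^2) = 12*b^4*l^2 + 12*b^4*l - 11*b^3*l^3 - 11*b^3*l^2 - 2*b^2*l^4 - 2*b^2*l^3 + b*l^5 + b*l^4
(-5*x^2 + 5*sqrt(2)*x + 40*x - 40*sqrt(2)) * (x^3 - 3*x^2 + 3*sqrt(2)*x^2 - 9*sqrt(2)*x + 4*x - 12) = -5*x^5 - 10*sqrt(2)*x^4 + 55*x^4 - 110*x^3 + 110*sqrt(2)*x^3 - 220*sqrt(2)*x^2 - 110*x^2 - 220*sqrt(2)*x + 240*x + 480*sqrt(2)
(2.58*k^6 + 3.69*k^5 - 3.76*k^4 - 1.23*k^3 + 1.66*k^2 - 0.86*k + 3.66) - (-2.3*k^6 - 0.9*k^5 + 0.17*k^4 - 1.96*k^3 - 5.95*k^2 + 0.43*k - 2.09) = 4.88*k^6 + 4.59*k^5 - 3.93*k^4 + 0.73*k^3 + 7.61*k^2 - 1.29*k + 5.75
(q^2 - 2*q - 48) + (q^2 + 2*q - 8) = 2*q^2 - 56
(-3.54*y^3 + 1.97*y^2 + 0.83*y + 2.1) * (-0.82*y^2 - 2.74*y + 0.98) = 2.9028*y^5 + 8.0842*y^4 - 9.5476*y^3 - 2.0656*y^2 - 4.9406*y + 2.058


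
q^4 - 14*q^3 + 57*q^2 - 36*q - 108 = (q - 6)^2*(q - 3)*(q + 1)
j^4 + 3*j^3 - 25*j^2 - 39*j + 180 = (j - 3)^2*(j + 4)*(j + 5)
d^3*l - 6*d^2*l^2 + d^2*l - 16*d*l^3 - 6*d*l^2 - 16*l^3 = (d - 8*l)*(d + 2*l)*(d*l + l)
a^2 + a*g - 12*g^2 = (a - 3*g)*(a + 4*g)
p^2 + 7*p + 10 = (p + 2)*(p + 5)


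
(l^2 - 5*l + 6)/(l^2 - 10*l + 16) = (l - 3)/(l - 8)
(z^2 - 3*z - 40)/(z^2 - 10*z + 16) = (z + 5)/(z - 2)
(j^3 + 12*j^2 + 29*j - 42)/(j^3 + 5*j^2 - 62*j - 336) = (j - 1)/(j - 8)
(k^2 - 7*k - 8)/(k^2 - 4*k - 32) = (k + 1)/(k + 4)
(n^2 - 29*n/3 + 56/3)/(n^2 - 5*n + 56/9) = 3*(n - 7)/(3*n - 7)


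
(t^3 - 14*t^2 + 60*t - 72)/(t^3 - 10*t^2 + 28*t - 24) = (t - 6)/(t - 2)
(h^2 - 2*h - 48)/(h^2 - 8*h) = (h + 6)/h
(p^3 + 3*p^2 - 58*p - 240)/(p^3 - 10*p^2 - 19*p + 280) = (p + 6)/(p - 7)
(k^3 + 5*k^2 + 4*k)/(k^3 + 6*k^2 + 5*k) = (k + 4)/(k + 5)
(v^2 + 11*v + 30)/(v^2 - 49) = (v^2 + 11*v + 30)/(v^2 - 49)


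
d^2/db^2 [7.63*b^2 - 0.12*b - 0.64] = 15.2600000000000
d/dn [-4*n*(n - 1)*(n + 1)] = 4 - 12*n^2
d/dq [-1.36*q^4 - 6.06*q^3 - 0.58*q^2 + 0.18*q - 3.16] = -5.44*q^3 - 18.18*q^2 - 1.16*q + 0.18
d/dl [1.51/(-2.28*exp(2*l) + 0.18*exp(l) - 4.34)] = (6.8856*exp(l) - 0.2718)*exp(l)/(2.28*exp(2*l) - 0.18*exp(l) + 4.34)^2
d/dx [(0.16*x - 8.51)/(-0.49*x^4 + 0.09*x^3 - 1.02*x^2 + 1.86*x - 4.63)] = (0.2352*x^4 - 16.7084*x^3 + 2.4609*x^2 - 17.3604*x + 15.0878)/(0.2401*x^8 - 0.0882*x^7 + 1.0077*x^6 - 2.0064*x^5 + 5.9126*x^4 - 4.6278*x^3 + 12.9048*x^2 - 17.2236*x + 21.4369)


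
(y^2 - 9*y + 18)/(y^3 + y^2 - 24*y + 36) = (y - 6)/(y^2 + 4*y - 12)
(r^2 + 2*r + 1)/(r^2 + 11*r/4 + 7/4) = 4*(r + 1)/(4*r + 7)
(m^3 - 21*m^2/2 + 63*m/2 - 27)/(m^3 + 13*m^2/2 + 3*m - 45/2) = (m^2 - 9*m + 18)/(m^2 + 8*m + 15)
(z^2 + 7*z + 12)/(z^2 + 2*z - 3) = (z + 4)/(z - 1)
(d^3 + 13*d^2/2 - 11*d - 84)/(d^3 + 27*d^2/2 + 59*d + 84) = (2*d - 7)/(2*d + 7)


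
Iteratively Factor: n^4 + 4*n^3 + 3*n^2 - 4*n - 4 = (n + 1)*(n^3 + 3*n^2 - 4) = (n + 1)*(n + 2)*(n^2 + n - 2) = (n - 1)*(n + 1)*(n + 2)*(n + 2)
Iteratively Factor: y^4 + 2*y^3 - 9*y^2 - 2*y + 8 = (y + 1)*(y^3 + y^2 - 10*y + 8) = (y - 1)*(y + 1)*(y^2 + 2*y - 8) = (y - 1)*(y + 1)*(y + 4)*(y - 2)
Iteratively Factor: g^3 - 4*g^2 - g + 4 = (g - 4)*(g^2 - 1) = (g - 4)*(g + 1)*(g - 1)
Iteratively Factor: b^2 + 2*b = (b + 2)*(b)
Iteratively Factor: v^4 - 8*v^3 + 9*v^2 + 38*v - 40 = (v - 5)*(v^3 - 3*v^2 - 6*v + 8) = (v - 5)*(v - 4)*(v^2 + v - 2) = (v - 5)*(v - 4)*(v - 1)*(v + 2)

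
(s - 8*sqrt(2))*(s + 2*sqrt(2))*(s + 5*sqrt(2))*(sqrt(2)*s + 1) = sqrt(2)*s^4 - s^3 - 93*sqrt(2)*s^2 - 412*s - 160*sqrt(2)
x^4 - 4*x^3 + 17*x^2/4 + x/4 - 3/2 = (x - 2)*(x - 3/2)*(x - 1)*(x + 1/2)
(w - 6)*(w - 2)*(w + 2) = w^3 - 6*w^2 - 4*w + 24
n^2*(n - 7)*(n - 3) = n^4 - 10*n^3 + 21*n^2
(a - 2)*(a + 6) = a^2 + 4*a - 12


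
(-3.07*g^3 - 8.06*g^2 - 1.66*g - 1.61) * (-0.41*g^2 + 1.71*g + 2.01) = 1.2587*g^5 - 1.9451*g^4 - 19.2727*g^3 - 18.3791*g^2 - 6.0897*g - 3.2361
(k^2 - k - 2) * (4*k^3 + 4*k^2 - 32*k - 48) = 4*k^5 - 44*k^3 - 24*k^2 + 112*k + 96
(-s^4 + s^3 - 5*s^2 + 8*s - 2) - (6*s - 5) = -s^4 + s^3 - 5*s^2 + 2*s + 3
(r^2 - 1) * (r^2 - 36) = r^4 - 37*r^2 + 36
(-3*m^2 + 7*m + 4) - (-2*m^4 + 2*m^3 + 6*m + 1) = 2*m^4 - 2*m^3 - 3*m^2 + m + 3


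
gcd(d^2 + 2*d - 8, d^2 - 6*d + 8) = d - 2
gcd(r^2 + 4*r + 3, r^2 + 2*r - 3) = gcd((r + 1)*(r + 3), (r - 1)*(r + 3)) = r + 3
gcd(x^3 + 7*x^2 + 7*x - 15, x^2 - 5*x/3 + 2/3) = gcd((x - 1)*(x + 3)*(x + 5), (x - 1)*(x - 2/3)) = x - 1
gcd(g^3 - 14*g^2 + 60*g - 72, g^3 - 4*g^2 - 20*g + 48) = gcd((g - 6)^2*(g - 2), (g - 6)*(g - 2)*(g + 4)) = g^2 - 8*g + 12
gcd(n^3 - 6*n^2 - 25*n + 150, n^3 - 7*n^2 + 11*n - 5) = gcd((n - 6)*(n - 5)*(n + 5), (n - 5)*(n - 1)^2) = n - 5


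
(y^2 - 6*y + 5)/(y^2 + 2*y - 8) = (y^2 - 6*y + 5)/(y^2 + 2*y - 8)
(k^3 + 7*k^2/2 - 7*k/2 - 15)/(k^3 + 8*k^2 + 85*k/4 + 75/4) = 2*(k - 2)/(2*k + 5)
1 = 1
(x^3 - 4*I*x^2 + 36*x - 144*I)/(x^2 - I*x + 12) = (x^2 + 36)/(x + 3*I)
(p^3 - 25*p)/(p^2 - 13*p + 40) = p*(p + 5)/(p - 8)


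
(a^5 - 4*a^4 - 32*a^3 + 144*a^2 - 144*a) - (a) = a^5 - 4*a^4 - 32*a^3 + 144*a^2 - 145*a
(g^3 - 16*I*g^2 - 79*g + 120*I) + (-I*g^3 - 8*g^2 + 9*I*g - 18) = g^3 - I*g^3 - 8*g^2 - 16*I*g^2 - 79*g + 9*I*g - 18 + 120*I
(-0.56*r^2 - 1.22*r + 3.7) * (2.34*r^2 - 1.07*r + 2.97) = -1.3104*r^4 - 2.2556*r^3 + 8.3002*r^2 - 7.5824*r + 10.989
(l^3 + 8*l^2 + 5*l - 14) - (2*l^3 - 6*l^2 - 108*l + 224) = -l^3 + 14*l^2 + 113*l - 238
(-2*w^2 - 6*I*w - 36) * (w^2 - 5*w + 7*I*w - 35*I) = -2*w^4 + 10*w^3 - 20*I*w^3 + 6*w^2 + 100*I*w^2 - 30*w - 252*I*w + 1260*I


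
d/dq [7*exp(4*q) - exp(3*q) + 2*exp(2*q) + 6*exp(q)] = (28*exp(3*q) - 3*exp(2*q) + 4*exp(q) + 6)*exp(q)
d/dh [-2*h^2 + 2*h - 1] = 2 - 4*h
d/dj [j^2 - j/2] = 2*j - 1/2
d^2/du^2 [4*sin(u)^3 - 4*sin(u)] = -36*sin(u)^3 + 28*sin(u)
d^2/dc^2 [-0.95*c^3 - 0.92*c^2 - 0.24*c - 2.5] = -5.7*c - 1.84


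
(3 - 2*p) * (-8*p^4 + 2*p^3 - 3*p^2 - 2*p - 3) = 16*p^5 - 28*p^4 + 12*p^3 - 5*p^2 - 9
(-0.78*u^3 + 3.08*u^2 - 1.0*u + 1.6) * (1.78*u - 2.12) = -1.3884*u^4 + 7.136*u^3 - 8.3096*u^2 + 4.968*u - 3.392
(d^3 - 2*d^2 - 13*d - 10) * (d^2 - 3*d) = d^5 - 5*d^4 - 7*d^3 + 29*d^2 + 30*d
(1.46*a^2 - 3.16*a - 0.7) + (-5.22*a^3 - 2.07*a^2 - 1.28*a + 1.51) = -5.22*a^3 - 0.61*a^2 - 4.44*a + 0.81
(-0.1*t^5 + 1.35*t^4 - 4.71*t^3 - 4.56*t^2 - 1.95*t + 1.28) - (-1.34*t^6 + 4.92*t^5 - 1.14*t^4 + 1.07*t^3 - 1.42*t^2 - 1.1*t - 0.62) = 1.34*t^6 - 5.02*t^5 + 2.49*t^4 - 5.78*t^3 - 3.14*t^2 - 0.85*t + 1.9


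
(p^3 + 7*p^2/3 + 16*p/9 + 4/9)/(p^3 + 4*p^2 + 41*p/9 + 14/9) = (3*p + 2)/(3*p + 7)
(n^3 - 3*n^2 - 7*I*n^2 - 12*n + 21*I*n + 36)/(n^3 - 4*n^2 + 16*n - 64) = (n^2 - 3*n*(1 + I) + 9*I)/(n^2 + 4*n*(-1 + I) - 16*I)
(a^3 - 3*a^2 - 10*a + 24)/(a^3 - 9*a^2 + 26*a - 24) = (a + 3)/(a - 3)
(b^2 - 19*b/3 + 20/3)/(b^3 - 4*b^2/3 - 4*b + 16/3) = (b - 5)/(b^2 - 4)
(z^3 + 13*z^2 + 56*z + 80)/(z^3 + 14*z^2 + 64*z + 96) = (z + 5)/(z + 6)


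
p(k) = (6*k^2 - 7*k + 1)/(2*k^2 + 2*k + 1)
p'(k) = (-4*k - 2)*(6*k^2 - 7*k + 1)/(2*k^2 + 2*k + 1)^2 + (12*k - 7)/(2*k^2 + 2*k + 1)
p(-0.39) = 8.86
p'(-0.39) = -29.72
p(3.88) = 1.65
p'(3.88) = 0.27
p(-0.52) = 12.50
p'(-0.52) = -24.44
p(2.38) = 1.07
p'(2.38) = 0.54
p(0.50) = -0.40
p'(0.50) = 0.24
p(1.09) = 0.09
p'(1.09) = 0.99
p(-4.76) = 4.63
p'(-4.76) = 0.40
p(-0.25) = 5.00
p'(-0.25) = -24.00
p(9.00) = 2.34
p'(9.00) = 0.07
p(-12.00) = 3.58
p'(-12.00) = 0.05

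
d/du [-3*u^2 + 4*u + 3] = 4 - 6*u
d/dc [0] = 0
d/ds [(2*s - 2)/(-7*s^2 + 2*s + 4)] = 2*(7*s^2 - 14*s + 6)/(49*s^4 - 28*s^3 - 52*s^2 + 16*s + 16)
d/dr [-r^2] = -2*r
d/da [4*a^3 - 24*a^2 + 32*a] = 12*a^2 - 48*a + 32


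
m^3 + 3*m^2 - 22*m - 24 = (m - 4)*(m + 1)*(m + 6)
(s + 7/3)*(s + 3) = s^2 + 16*s/3 + 7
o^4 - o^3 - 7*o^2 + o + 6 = (o - 3)*(o - 1)*(o + 1)*(o + 2)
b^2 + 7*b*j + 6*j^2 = (b + j)*(b + 6*j)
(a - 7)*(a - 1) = a^2 - 8*a + 7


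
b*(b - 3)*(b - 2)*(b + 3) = b^4 - 2*b^3 - 9*b^2 + 18*b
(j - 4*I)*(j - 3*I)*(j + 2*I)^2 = j^4 - 3*I*j^3 + 12*j^2 - 20*I*j + 48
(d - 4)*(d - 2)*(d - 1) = d^3 - 7*d^2 + 14*d - 8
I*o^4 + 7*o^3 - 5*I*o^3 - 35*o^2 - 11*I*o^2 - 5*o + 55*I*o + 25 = (o - 5)*(o - 5*I)*(o - I)*(I*o + 1)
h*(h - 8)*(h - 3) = h^3 - 11*h^2 + 24*h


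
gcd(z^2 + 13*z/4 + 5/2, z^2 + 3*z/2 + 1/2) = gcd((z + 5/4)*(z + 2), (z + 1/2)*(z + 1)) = 1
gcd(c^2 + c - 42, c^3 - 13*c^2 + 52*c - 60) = c - 6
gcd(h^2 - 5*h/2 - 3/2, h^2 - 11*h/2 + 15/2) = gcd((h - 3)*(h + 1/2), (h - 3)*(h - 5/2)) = h - 3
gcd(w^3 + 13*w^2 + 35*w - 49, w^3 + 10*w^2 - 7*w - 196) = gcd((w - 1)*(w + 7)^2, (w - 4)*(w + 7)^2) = w^2 + 14*w + 49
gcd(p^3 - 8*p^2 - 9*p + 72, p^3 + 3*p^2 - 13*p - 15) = p - 3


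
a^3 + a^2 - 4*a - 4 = (a - 2)*(a + 1)*(a + 2)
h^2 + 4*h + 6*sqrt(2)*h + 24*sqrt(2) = (h + 4)*(h + 6*sqrt(2))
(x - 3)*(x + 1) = x^2 - 2*x - 3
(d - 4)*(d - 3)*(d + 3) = d^3 - 4*d^2 - 9*d + 36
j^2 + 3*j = j*(j + 3)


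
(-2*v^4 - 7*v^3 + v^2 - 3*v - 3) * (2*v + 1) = -4*v^5 - 16*v^4 - 5*v^3 - 5*v^2 - 9*v - 3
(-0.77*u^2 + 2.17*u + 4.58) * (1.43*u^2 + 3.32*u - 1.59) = -1.1011*u^4 + 0.5467*u^3 + 14.9781*u^2 + 11.7553*u - 7.2822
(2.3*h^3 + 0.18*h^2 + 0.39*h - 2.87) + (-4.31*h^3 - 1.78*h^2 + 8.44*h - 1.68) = -2.01*h^3 - 1.6*h^2 + 8.83*h - 4.55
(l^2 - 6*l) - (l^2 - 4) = 4 - 6*l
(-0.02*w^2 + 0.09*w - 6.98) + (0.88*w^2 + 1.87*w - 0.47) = 0.86*w^2 + 1.96*w - 7.45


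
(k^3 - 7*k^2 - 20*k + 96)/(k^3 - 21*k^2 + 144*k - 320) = (k^2 + k - 12)/(k^2 - 13*k + 40)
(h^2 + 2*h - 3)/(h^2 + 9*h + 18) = (h - 1)/(h + 6)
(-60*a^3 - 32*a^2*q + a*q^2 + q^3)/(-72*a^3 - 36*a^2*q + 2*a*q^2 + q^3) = (5*a + q)/(6*a + q)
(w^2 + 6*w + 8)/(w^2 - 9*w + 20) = (w^2 + 6*w + 8)/(w^2 - 9*w + 20)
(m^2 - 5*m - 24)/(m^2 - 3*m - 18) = (m - 8)/(m - 6)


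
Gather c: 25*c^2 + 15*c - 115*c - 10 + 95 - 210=25*c^2 - 100*c - 125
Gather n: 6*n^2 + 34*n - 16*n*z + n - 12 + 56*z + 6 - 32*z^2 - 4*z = 6*n^2 + n*(35 - 16*z) - 32*z^2 + 52*z - 6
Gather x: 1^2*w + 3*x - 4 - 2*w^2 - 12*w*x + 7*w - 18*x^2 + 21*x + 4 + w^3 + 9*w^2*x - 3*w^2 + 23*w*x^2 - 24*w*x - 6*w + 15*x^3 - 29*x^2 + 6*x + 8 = w^3 - 5*w^2 + 2*w + 15*x^3 + x^2*(23*w - 47) + x*(9*w^2 - 36*w + 30) + 8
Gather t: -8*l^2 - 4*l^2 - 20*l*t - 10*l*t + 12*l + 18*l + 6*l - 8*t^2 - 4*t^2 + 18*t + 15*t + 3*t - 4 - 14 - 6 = -12*l^2 + 36*l - 12*t^2 + t*(36 - 30*l) - 24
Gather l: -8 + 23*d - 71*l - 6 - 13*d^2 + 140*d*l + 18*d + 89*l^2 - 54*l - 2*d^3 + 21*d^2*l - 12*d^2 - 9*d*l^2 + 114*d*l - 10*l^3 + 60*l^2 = -2*d^3 - 25*d^2 + 41*d - 10*l^3 + l^2*(149 - 9*d) + l*(21*d^2 + 254*d - 125) - 14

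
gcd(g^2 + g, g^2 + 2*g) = g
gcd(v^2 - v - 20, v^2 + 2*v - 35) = v - 5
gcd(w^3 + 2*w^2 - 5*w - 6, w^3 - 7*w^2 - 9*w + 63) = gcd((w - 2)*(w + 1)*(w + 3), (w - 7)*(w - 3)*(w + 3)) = w + 3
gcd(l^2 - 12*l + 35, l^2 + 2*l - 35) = l - 5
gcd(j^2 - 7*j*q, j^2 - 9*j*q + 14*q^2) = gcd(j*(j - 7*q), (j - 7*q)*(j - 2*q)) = -j + 7*q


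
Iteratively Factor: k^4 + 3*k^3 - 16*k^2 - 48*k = (k + 3)*(k^3 - 16*k) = k*(k + 3)*(k^2 - 16) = k*(k - 4)*(k + 3)*(k + 4)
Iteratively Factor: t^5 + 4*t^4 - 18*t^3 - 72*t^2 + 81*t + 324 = (t + 3)*(t^4 + t^3 - 21*t^2 - 9*t + 108) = (t + 3)*(t + 4)*(t^3 - 3*t^2 - 9*t + 27) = (t - 3)*(t + 3)*(t + 4)*(t^2 - 9) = (t - 3)*(t + 3)^2*(t + 4)*(t - 3)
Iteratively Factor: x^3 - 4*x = (x)*(x^2 - 4) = x*(x - 2)*(x + 2)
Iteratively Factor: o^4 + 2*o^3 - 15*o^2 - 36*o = (o - 4)*(o^3 + 6*o^2 + 9*o) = (o - 4)*(o + 3)*(o^2 + 3*o) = (o - 4)*(o + 3)^2*(o)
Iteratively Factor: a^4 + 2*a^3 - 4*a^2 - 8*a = (a - 2)*(a^3 + 4*a^2 + 4*a) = a*(a - 2)*(a^2 + 4*a + 4) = a*(a - 2)*(a + 2)*(a + 2)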